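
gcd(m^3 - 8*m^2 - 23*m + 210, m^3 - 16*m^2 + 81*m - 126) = m^2 - 13*m + 42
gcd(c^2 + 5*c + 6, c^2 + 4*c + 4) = c + 2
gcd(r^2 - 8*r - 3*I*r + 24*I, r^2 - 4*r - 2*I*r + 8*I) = 1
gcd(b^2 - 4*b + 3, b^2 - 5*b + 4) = b - 1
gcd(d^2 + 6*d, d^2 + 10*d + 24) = d + 6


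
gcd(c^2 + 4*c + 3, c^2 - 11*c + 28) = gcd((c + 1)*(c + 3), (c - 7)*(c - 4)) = 1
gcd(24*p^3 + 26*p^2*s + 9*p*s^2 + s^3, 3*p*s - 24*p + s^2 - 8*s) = 3*p + s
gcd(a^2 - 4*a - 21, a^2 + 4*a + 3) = a + 3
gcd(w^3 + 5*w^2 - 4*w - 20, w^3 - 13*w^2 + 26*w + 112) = w + 2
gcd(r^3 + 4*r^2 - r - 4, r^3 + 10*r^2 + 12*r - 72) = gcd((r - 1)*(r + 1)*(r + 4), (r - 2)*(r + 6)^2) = 1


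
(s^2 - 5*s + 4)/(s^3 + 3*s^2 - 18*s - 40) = (s - 1)/(s^2 + 7*s + 10)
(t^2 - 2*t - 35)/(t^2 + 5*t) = (t - 7)/t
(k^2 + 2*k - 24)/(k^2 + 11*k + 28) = (k^2 + 2*k - 24)/(k^2 + 11*k + 28)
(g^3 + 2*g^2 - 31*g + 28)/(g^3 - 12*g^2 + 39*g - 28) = (g + 7)/(g - 7)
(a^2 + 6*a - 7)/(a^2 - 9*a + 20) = (a^2 + 6*a - 7)/(a^2 - 9*a + 20)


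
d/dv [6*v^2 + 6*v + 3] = 12*v + 6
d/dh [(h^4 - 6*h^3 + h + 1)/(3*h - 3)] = (3*h^4 - 16*h^3 + 18*h^2 - 2)/(3*(h^2 - 2*h + 1))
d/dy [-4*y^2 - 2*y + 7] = -8*y - 2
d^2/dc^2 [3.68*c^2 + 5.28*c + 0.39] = 7.36000000000000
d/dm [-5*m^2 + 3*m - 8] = 3 - 10*m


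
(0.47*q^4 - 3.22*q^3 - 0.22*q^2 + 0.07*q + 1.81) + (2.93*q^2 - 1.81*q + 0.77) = 0.47*q^4 - 3.22*q^3 + 2.71*q^2 - 1.74*q + 2.58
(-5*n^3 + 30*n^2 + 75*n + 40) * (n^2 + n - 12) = -5*n^5 + 25*n^4 + 165*n^3 - 245*n^2 - 860*n - 480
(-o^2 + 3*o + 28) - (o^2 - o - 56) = -2*o^2 + 4*o + 84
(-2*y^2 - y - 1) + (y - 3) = -2*y^2 - 4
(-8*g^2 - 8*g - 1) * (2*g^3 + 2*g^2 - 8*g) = -16*g^5 - 32*g^4 + 46*g^3 + 62*g^2 + 8*g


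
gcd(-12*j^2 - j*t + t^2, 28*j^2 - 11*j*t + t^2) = -4*j + t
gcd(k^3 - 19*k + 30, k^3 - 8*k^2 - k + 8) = 1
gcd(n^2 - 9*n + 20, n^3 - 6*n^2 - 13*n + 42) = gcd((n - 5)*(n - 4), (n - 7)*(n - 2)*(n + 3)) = 1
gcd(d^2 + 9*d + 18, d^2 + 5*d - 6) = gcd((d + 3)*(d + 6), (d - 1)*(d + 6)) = d + 6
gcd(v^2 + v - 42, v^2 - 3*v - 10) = 1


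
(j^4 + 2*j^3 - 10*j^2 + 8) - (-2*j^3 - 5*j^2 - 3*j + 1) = j^4 + 4*j^3 - 5*j^2 + 3*j + 7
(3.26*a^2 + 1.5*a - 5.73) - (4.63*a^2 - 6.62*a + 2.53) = -1.37*a^2 + 8.12*a - 8.26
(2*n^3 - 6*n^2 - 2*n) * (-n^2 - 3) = -2*n^5 + 6*n^4 - 4*n^3 + 18*n^2 + 6*n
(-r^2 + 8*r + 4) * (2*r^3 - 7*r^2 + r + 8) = -2*r^5 + 23*r^4 - 49*r^3 - 28*r^2 + 68*r + 32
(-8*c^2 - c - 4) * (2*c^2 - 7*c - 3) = -16*c^4 + 54*c^3 + 23*c^2 + 31*c + 12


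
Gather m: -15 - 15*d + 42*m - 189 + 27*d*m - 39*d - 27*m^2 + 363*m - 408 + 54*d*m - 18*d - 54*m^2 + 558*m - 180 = -72*d - 81*m^2 + m*(81*d + 963) - 792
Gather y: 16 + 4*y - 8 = 4*y + 8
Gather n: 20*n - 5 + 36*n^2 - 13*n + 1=36*n^2 + 7*n - 4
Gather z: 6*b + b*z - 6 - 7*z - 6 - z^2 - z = 6*b - z^2 + z*(b - 8) - 12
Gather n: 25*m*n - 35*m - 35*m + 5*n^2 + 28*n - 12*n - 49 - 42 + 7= -70*m + 5*n^2 + n*(25*m + 16) - 84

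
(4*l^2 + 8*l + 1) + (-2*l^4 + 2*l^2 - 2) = -2*l^4 + 6*l^2 + 8*l - 1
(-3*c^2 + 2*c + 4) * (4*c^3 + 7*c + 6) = -12*c^5 + 8*c^4 - 5*c^3 - 4*c^2 + 40*c + 24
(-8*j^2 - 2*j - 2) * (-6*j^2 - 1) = 48*j^4 + 12*j^3 + 20*j^2 + 2*j + 2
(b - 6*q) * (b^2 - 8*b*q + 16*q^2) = b^3 - 14*b^2*q + 64*b*q^2 - 96*q^3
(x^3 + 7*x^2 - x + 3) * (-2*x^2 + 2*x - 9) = -2*x^5 - 12*x^4 + 7*x^3 - 71*x^2 + 15*x - 27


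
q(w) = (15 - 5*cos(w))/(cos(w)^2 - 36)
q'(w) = 2*(15 - 5*cos(w))*sin(w)*cos(w)/(cos(w)^2 - 36)^2 + 5*sin(w)/(cos(w)^2 - 36) = 5*(sin(w)^2 + 6*cos(w) - 37)*sin(w)/(cos(w)^2 - 36)^2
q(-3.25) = -0.57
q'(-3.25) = -0.02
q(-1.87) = -0.46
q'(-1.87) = 0.14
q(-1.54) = -0.41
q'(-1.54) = 0.14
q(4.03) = -0.51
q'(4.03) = 0.12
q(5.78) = -0.30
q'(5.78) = 0.06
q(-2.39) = -0.53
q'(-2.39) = 0.11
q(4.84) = -0.40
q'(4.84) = 0.14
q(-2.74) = -0.56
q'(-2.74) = 0.07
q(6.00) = -0.29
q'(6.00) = 0.04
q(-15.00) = -0.53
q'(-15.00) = 0.11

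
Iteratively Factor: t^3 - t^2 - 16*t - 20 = (t + 2)*(t^2 - 3*t - 10) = (t - 5)*(t + 2)*(t + 2)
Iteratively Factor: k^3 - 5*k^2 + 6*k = (k - 2)*(k^2 - 3*k) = (k - 3)*(k - 2)*(k)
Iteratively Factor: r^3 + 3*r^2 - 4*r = (r)*(r^2 + 3*r - 4) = r*(r - 1)*(r + 4)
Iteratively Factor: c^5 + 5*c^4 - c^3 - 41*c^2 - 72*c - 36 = (c - 3)*(c^4 + 8*c^3 + 23*c^2 + 28*c + 12) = (c - 3)*(c + 2)*(c^3 + 6*c^2 + 11*c + 6) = (c - 3)*(c + 2)*(c + 3)*(c^2 + 3*c + 2) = (c - 3)*(c + 1)*(c + 2)*(c + 3)*(c + 2)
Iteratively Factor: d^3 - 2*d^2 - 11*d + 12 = (d - 4)*(d^2 + 2*d - 3) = (d - 4)*(d - 1)*(d + 3)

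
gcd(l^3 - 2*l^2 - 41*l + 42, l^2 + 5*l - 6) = l^2 + 5*l - 6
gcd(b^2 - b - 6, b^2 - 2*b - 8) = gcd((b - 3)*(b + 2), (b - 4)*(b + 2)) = b + 2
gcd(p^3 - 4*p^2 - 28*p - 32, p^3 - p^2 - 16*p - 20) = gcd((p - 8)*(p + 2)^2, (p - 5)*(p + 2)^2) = p^2 + 4*p + 4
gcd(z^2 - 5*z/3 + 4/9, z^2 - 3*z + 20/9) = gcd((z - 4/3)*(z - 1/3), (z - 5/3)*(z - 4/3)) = z - 4/3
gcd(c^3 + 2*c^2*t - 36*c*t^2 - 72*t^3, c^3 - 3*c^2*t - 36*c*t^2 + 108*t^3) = -c^2 + 36*t^2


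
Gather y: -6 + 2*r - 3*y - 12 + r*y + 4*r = 6*r + y*(r - 3) - 18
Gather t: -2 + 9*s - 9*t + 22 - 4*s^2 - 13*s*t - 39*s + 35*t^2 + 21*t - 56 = -4*s^2 - 30*s + 35*t^2 + t*(12 - 13*s) - 36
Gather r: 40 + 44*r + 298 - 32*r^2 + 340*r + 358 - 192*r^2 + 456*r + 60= -224*r^2 + 840*r + 756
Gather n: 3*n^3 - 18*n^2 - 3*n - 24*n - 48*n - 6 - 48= 3*n^3 - 18*n^2 - 75*n - 54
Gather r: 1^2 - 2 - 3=-4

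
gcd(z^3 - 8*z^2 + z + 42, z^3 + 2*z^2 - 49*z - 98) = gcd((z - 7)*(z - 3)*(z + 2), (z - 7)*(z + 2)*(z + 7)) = z^2 - 5*z - 14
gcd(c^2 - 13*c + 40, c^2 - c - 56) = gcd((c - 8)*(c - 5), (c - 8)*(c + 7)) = c - 8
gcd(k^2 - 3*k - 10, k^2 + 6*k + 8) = k + 2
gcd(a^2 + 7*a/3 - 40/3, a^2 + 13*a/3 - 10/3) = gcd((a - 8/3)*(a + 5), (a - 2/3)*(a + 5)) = a + 5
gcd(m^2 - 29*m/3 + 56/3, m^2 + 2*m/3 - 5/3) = 1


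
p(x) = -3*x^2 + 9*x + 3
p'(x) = 9 - 6*x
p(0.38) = 5.99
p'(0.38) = 6.72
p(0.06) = 3.53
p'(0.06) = 8.64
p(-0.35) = -0.52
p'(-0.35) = 11.10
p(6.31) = -59.66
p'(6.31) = -28.86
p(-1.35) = -14.62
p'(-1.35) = 17.10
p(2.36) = 7.53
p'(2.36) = -5.16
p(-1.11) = -10.69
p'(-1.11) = 15.66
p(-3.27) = -58.51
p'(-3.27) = 28.62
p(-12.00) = -537.00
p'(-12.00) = 81.00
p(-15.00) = -807.00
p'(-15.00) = 99.00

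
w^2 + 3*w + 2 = (w + 1)*(w + 2)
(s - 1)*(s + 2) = s^2 + s - 2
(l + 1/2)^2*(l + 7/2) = l^3 + 9*l^2/2 + 15*l/4 + 7/8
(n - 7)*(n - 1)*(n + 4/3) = n^3 - 20*n^2/3 - 11*n/3 + 28/3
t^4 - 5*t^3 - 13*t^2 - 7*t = t*(t - 7)*(t + 1)^2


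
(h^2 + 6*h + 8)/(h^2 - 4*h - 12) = (h + 4)/(h - 6)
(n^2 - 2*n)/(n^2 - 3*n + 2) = n/(n - 1)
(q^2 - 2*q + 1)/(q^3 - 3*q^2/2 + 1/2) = 2/(2*q + 1)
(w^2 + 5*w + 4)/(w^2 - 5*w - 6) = (w + 4)/(w - 6)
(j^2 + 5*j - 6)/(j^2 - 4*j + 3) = (j + 6)/(j - 3)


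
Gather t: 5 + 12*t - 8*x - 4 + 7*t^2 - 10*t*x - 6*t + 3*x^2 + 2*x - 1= 7*t^2 + t*(6 - 10*x) + 3*x^2 - 6*x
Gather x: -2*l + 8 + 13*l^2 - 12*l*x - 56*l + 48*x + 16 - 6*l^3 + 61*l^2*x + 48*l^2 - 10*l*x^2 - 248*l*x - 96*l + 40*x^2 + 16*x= -6*l^3 + 61*l^2 - 154*l + x^2*(40 - 10*l) + x*(61*l^2 - 260*l + 64) + 24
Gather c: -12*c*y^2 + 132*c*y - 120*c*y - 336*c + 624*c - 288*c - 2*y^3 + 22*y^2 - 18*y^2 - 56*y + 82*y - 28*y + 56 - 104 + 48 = c*(-12*y^2 + 12*y) - 2*y^3 + 4*y^2 - 2*y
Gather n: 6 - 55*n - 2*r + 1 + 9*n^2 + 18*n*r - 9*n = 9*n^2 + n*(18*r - 64) - 2*r + 7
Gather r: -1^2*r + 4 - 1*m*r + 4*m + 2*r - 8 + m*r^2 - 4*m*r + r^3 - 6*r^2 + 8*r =4*m + r^3 + r^2*(m - 6) + r*(9 - 5*m) - 4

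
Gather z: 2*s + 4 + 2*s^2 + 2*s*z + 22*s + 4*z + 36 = 2*s^2 + 24*s + z*(2*s + 4) + 40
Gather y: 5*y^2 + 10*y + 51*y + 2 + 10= 5*y^2 + 61*y + 12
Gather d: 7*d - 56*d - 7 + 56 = 49 - 49*d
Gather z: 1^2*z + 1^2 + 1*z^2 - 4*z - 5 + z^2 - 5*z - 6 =2*z^2 - 8*z - 10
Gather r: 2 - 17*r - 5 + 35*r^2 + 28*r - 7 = 35*r^2 + 11*r - 10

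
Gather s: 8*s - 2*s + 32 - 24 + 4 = 6*s + 12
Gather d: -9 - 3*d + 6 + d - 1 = -2*d - 4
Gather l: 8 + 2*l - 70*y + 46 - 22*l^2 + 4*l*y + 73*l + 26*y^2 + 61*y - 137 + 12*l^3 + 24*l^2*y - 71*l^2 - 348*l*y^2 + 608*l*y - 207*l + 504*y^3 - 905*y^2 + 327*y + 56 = 12*l^3 + l^2*(24*y - 93) + l*(-348*y^2 + 612*y - 132) + 504*y^3 - 879*y^2 + 318*y - 27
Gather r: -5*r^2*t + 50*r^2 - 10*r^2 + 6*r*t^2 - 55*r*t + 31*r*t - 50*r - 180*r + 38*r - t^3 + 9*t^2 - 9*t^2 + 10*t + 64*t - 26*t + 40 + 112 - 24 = r^2*(40 - 5*t) + r*(6*t^2 - 24*t - 192) - t^3 + 48*t + 128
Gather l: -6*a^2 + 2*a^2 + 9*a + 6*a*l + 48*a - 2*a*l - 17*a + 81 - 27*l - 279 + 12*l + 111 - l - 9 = -4*a^2 + 40*a + l*(4*a - 16) - 96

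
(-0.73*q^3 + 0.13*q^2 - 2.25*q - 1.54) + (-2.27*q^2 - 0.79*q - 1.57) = -0.73*q^3 - 2.14*q^2 - 3.04*q - 3.11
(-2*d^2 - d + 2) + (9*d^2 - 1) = 7*d^2 - d + 1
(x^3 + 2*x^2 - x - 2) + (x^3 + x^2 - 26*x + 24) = 2*x^3 + 3*x^2 - 27*x + 22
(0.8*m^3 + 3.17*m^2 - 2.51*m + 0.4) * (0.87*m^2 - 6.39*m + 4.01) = 0.696*m^5 - 2.3541*m^4 - 19.232*m^3 + 29.0986*m^2 - 12.6211*m + 1.604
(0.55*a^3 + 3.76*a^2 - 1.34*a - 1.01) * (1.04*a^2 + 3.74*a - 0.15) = 0.572*a^5 + 5.9674*a^4 + 12.5863*a^3 - 6.626*a^2 - 3.5764*a + 0.1515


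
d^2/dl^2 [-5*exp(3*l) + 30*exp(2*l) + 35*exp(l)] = (-45*exp(2*l) + 120*exp(l) + 35)*exp(l)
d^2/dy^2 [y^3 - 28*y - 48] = 6*y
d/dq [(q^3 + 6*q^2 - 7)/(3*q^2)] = (q^3 + 14)/(3*q^3)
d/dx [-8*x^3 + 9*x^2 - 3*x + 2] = -24*x^2 + 18*x - 3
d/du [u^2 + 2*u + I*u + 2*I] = 2*u + 2 + I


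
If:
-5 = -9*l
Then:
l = 5/9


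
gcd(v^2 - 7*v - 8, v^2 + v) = v + 1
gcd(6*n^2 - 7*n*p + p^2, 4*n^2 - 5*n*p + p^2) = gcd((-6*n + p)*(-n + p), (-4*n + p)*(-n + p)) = -n + p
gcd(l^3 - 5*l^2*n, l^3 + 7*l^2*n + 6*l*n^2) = l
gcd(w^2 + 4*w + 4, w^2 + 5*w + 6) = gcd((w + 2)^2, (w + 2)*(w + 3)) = w + 2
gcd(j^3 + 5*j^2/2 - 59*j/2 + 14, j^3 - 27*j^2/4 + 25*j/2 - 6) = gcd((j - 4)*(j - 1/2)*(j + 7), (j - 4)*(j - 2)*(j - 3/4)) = j - 4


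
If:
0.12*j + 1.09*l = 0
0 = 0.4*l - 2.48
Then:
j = -56.32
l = 6.20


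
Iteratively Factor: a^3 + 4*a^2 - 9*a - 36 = (a - 3)*(a^2 + 7*a + 12) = (a - 3)*(a + 4)*(a + 3)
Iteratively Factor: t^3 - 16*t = (t - 4)*(t^2 + 4*t) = (t - 4)*(t + 4)*(t)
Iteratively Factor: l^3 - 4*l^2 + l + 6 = (l - 3)*(l^2 - l - 2) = (l - 3)*(l + 1)*(l - 2)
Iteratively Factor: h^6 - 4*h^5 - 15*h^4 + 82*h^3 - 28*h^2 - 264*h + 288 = (h - 2)*(h^5 - 2*h^4 - 19*h^3 + 44*h^2 + 60*h - 144) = (h - 2)*(h + 4)*(h^4 - 6*h^3 + 5*h^2 + 24*h - 36) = (h - 2)*(h + 2)*(h + 4)*(h^3 - 8*h^2 + 21*h - 18) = (h - 3)*(h - 2)*(h + 2)*(h + 4)*(h^2 - 5*h + 6) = (h - 3)^2*(h - 2)*(h + 2)*(h + 4)*(h - 2)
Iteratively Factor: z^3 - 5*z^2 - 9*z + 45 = (z + 3)*(z^2 - 8*z + 15) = (z - 3)*(z + 3)*(z - 5)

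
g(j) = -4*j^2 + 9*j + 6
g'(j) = 9 - 8*j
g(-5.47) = -162.91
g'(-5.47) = 52.76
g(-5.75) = -178.00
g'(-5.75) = 55.00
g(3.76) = -16.71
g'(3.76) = -21.08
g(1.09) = 11.06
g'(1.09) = 0.28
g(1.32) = 10.91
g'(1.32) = -1.56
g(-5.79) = -180.21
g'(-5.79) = 55.32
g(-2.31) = -36.13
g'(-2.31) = 27.48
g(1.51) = 10.47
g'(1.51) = -3.08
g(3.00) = -3.00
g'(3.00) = -15.00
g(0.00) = 6.00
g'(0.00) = 9.00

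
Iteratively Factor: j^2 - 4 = (j + 2)*(j - 2)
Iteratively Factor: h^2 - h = (h - 1)*(h)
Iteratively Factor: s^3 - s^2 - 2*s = (s - 2)*(s^2 + s) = s*(s - 2)*(s + 1)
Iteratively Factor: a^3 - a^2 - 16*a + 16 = (a + 4)*(a^2 - 5*a + 4) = (a - 1)*(a + 4)*(a - 4)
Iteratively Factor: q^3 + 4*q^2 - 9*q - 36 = (q + 3)*(q^2 + q - 12) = (q + 3)*(q + 4)*(q - 3)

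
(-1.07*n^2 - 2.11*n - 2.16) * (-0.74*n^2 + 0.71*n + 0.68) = 0.7918*n^4 + 0.8017*n^3 - 0.6273*n^2 - 2.9684*n - 1.4688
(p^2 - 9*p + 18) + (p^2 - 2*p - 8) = 2*p^2 - 11*p + 10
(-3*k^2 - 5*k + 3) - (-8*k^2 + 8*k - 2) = 5*k^2 - 13*k + 5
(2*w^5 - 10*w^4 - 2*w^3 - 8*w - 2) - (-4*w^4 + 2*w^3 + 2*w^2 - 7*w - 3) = 2*w^5 - 6*w^4 - 4*w^3 - 2*w^2 - w + 1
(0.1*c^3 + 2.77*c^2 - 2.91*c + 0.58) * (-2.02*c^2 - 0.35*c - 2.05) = -0.202*c^5 - 5.6304*c^4 + 4.7037*c^3 - 5.8316*c^2 + 5.7625*c - 1.189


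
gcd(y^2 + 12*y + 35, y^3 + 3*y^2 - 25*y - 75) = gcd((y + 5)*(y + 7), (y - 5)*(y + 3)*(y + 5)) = y + 5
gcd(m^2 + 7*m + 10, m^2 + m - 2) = m + 2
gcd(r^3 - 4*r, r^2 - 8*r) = r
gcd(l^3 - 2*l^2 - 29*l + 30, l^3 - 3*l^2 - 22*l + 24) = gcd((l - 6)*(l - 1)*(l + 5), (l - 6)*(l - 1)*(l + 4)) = l^2 - 7*l + 6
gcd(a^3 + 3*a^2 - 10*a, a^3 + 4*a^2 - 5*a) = a^2 + 5*a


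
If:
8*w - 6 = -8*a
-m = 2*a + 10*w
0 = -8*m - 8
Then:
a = 13/16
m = -1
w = -1/16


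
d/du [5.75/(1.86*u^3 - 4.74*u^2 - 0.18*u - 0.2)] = (-32.085*u^2 + 54.51*u + 1.035)/(-1.86*u^3 + 4.74*u^2 + 0.18*u + 0.2)^2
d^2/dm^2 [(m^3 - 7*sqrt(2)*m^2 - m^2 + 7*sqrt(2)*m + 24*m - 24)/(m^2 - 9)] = 2*(7*sqrt(2)*m^3 + 33*m^3 - 189*sqrt(2)*m^2 - 99*m^2 + 189*sqrt(2)*m + 891*m - 567*sqrt(2) - 297)/(m^6 - 27*m^4 + 243*m^2 - 729)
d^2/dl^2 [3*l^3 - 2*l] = 18*l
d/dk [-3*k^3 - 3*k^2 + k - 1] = -9*k^2 - 6*k + 1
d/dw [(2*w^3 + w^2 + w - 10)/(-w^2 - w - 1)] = (-2*w^4 - 4*w^3 - 6*w^2 - 22*w - 11)/(w^4 + 2*w^3 + 3*w^2 + 2*w + 1)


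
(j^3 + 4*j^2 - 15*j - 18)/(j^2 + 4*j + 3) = (j^2 + 3*j - 18)/(j + 3)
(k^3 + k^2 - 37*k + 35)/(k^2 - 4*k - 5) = (k^2 + 6*k - 7)/(k + 1)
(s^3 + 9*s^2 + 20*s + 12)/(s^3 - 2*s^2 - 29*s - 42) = (s^2 + 7*s + 6)/(s^2 - 4*s - 21)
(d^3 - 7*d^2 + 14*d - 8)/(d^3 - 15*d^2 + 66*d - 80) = (d^2 - 5*d + 4)/(d^2 - 13*d + 40)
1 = 1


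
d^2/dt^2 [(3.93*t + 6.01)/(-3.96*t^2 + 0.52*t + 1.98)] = ((3.93*t + 6.01)*(7.92*t - 0.52)*(15.84*t - 1.04) + (93.3768*t + 43.512)*(-3.96*t^2 + 0.52*t + 1.98))/(-3.96*t^2 + 0.52*t + 1.98)^3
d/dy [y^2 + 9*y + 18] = 2*y + 9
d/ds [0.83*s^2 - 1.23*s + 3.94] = 1.66*s - 1.23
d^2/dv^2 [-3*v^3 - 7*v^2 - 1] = -18*v - 14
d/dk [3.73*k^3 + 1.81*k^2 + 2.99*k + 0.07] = 11.19*k^2 + 3.62*k + 2.99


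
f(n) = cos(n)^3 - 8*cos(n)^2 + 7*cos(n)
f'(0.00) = 0.00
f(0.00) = 0.00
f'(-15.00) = 13.58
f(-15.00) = -10.37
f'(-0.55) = -2.33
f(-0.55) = 0.77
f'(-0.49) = -2.25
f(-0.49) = 0.64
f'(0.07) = 0.42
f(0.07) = 0.01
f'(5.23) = -0.16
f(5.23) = 1.63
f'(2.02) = -13.07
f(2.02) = -4.63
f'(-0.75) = -2.11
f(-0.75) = 1.23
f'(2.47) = -13.29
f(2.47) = -10.86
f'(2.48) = -13.20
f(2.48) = -10.99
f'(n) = -3*sin(n)*cos(n)^2 + 16*sin(n)*cos(n) - 7*sin(n)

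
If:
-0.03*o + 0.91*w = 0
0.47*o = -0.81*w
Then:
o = 0.00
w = 0.00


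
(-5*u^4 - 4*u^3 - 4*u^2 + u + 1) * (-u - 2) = 5*u^5 + 14*u^4 + 12*u^3 + 7*u^2 - 3*u - 2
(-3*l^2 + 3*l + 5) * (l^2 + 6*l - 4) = -3*l^4 - 15*l^3 + 35*l^2 + 18*l - 20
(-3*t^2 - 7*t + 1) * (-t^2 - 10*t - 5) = 3*t^4 + 37*t^3 + 84*t^2 + 25*t - 5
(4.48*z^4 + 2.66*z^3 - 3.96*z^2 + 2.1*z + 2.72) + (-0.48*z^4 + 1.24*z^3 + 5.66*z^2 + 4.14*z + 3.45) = 4.0*z^4 + 3.9*z^3 + 1.7*z^2 + 6.24*z + 6.17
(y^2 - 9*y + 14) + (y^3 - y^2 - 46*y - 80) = y^3 - 55*y - 66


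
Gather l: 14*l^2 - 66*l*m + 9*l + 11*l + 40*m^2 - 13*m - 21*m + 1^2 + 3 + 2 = 14*l^2 + l*(20 - 66*m) + 40*m^2 - 34*m + 6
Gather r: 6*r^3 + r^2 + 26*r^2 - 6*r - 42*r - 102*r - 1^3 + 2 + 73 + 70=6*r^3 + 27*r^2 - 150*r + 144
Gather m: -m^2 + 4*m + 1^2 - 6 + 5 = -m^2 + 4*m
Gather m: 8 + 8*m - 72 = 8*m - 64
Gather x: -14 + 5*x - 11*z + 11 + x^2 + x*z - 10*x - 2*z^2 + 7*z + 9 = x^2 + x*(z - 5) - 2*z^2 - 4*z + 6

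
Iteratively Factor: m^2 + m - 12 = (m + 4)*(m - 3)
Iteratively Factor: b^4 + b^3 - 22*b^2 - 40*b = (b - 5)*(b^3 + 6*b^2 + 8*b) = (b - 5)*(b + 2)*(b^2 + 4*b) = (b - 5)*(b + 2)*(b + 4)*(b)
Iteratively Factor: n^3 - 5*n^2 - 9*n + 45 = (n + 3)*(n^2 - 8*n + 15) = (n - 3)*(n + 3)*(n - 5)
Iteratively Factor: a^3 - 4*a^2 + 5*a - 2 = (a - 1)*(a^2 - 3*a + 2) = (a - 1)^2*(a - 2)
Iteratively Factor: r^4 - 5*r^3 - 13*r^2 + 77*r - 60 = (r - 1)*(r^3 - 4*r^2 - 17*r + 60) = (r - 5)*(r - 1)*(r^2 + r - 12) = (r - 5)*(r - 3)*(r - 1)*(r + 4)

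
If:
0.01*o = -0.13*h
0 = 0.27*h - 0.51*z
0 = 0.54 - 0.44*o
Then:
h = -0.09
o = 1.23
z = -0.05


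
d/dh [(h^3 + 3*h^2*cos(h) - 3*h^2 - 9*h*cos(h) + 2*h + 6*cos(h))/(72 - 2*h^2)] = (3*h^4*sin(h) - h^4 - 9*h^3*sin(h) - 102*h^2*sin(h) - 9*h^2*cos(h) + 110*h^2 + 324*h*sin(h) + 228*h*cos(h) - 216*h - 216*sin(h) - 324*cos(h) + 72)/(2*(h^4 - 72*h^2 + 1296))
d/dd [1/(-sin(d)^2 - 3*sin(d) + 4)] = (2*sin(d) + 3)*cos(d)/(sin(d)^2 + 3*sin(d) - 4)^2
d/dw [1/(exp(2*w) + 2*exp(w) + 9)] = -2*(exp(w) + 1)*exp(w)/(exp(2*w) + 2*exp(w) + 9)^2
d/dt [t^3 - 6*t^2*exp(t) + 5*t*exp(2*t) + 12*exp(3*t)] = -6*t^2*exp(t) + 3*t^2 + 10*t*exp(2*t) - 12*t*exp(t) + 36*exp(3*t) + 5*exp(2*t)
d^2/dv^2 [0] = 0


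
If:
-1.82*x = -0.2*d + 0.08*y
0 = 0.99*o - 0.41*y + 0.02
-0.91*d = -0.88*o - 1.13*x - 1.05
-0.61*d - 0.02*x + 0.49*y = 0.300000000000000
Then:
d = 3.11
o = 1.84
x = 0.14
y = 4.49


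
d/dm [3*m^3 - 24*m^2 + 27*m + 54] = 9*m^2 - 48*m + 27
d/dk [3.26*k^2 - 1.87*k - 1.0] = 6.52*k - 1.87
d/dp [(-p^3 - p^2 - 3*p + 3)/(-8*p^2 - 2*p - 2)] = (2*p^4 + p^3 - 4*p^2 + 13*p + 3)/(16*p^4 + 8*p^3 + 9*p^2 + 2*p + 1)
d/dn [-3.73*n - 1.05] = -3.73000000000000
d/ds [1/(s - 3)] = -1/(s - 3)^2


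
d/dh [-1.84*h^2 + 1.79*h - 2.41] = 1.79 - 3.68*h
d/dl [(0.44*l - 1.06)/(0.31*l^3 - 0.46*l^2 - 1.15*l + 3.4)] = (-0.2728*l^3 + 1.1882*l^2 - 0.9752*l + 0.277)/(0.0961*l^6 - 0.2852*l^5 - 0.5014*l^4 + 3.166*l^3 - 1.8055*l^2 - 7.82*l + 11.56)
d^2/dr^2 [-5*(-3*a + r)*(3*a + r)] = -10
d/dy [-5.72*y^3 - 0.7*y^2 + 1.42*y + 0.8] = -17.16*y^2 - 1.4*y + 1.42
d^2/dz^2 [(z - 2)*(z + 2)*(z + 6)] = 6*z + 12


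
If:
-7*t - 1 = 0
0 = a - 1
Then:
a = 1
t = -1/7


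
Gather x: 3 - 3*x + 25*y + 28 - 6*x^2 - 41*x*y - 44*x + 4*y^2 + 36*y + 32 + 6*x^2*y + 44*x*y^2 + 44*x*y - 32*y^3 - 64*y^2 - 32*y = x^2*(6*y - 6) + x*(44*y^2 + 3*y - 47) - 32*y^3 - 60*y^2 + 29*y + 63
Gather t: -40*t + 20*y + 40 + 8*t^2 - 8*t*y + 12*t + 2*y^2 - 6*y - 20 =8*t^2 + t*(-8*y - 28) + 2*y^2 + 14*y + 20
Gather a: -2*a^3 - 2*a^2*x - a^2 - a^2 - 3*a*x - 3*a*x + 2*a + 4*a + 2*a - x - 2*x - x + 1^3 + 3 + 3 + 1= -2*a^3 + a^2*(-2*x - 2) + a*(8 - 6*x) - 4*x + 8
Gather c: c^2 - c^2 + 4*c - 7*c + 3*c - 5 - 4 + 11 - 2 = 0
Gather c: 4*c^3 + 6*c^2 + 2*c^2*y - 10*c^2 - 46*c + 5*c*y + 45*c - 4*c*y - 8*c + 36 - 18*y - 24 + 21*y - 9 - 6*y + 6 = 4*c^3 + c^2*(2*y - 4) + c*(y - 9) - 3*y + 9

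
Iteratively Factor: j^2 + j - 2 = (j - 1)*(j + 2)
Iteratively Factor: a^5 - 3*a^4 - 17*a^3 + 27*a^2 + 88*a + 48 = (a - 4)*(a^4 + a^3 - 13*a^2 - 25*a - 12) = (a - 4)^2*(a^3 + 5*a^2 + 7*a + 3) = (a - 4)^2*(a + 1)*(a^2 + 4*a + 3) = (a - 4)^2*(a + 1)*(a + 3)*(a + 1)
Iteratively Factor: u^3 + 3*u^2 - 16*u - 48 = (u + 3)*(u^2 - 16) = (u - 4)*(u + 3)*(u + 4)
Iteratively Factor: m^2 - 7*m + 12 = (m - 3)*(m - 4)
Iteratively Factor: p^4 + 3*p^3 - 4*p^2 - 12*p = (p)*(p^3 + 3*p^2 - 4*p - 12) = p*(p + 3)*(p^2 - 4) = p*(p - 2)*(p + 3)*(p + 2)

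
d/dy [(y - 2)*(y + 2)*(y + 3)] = 3*y^2 + 6*y - 4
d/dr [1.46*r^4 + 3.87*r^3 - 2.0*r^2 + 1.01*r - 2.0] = 5.84*r^3 + 11.61*r^2 - 4.0*r + 1.01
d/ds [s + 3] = 1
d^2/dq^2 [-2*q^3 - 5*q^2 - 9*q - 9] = -12*q - 10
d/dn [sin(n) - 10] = cos(n)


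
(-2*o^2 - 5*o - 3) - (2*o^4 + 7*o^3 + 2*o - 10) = -2*o^4 - 7*o^3 - 2*o^2 - 7*o + 7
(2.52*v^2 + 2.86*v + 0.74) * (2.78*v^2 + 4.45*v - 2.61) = 7.0056*v^4 + 19.1648*v^3 + 8.207*v^2 - 4.1716*v - 1.9314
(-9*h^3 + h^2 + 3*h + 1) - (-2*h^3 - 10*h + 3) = -7*h^3 + h^2 + 13*h - 2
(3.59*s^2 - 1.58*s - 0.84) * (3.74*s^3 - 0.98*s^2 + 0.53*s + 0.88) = 13.4266*s^5 - 9.4274*s^4 + 0.3095*s^3 + 3.145*s^2 - 1.8356*s - 0.7392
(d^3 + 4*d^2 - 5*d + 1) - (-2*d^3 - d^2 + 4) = 3*d^3 + 5*d^2 - 5*d - 3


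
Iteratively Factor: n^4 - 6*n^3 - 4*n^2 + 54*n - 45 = (n - 3)*(n^3 - 3*n^2 - 13*n + 15) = (n - 3)*(n + 3)*(n^2 - 6*n + 5) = (n - 5)*(n - 3)*(n + 3)*(n - 1)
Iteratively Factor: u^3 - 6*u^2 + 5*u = (u - 5)*(u^2 - u) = (u - 5)*(u - 1)*(u)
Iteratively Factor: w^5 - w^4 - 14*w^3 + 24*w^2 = (w + 4)*(w^4 - 5*w^3 + 6*w^2) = w*(w + 4)*(w^3 - 5*w^2 + 6*w) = w^2*(w + 4)*(w^2 - 5*w + 6) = w^2*(w - 2)*(w + 4)*(w - 3)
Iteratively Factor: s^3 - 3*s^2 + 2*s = (s - 1)*(s^2 - 2*s) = (s - 2)*(s - 1)*(s)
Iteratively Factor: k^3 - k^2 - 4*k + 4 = (k - 2)*(k^2 + k - 2) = (k - 2)*(k - 1)*(k + 2)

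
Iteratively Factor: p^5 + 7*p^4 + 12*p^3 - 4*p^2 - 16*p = (p + 4)*(p^4 + 3*p^3 - 4*p) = (p - 1)*(p + 4)*(p^3 + 4*p^2 + 4*p) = (p - 1)*(p + 2)*(p + 4)*(p^2 + 2*p) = (p - 1)*(p + 2)^2*(p + 4)*(p)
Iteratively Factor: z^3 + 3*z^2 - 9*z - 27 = (z - 3)*(z^2 + 6*z + 9) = (z - 3)*(z + 3)*(z + 3)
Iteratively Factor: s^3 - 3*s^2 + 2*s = (s - 2)*(s^2 - s) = s*(s - 2)*(s - 1)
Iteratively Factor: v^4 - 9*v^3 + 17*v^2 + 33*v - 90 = (v - 3)*(v^3 - 6*v^2 - v + 30) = (v - 3)^2*(v^2 - 3*v - 10) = (v - 5)*(v - 3)^2*(v + 2)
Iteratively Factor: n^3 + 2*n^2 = (n + 2)*(n^2) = n*(n + 2)*(n)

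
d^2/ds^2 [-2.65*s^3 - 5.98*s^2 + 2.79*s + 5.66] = -15.9*s - 11.96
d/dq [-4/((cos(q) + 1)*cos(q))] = -(4*sin(q)/cos(q)^2 + 8*tan(q))/(cos(q) + 1)^2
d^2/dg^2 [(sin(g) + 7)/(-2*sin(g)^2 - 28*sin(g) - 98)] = (sin(g)^2 - 7*sin(g) - 2)/(2*(sin(g) + 7)^3)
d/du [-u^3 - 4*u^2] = u*(-3*u - 8)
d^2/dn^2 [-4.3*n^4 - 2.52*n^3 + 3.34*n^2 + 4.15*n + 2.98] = -51.6*n^2 - 15.12*n + 6.68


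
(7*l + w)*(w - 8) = 7*l*w - 56*l + w^2 - 8*w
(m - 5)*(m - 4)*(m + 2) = m^3 - 7*m^2 + 2*m + 40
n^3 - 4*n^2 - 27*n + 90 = (n - 6)*(n - 3)*(n + 5)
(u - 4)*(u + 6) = u^2 + 2*u - 24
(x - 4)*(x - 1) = x^2 - 5*x + 4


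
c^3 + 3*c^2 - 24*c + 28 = (c - 2)^2*(c + 7)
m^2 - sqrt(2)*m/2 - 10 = (m - 5*sqrt(2)/2)*(m + 2*sqrt(2))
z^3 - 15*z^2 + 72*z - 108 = (z - 6)^2*(z - 3)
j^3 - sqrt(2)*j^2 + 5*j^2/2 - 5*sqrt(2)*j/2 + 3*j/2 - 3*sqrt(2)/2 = (j + 1)*(j + 3/2)*(j - sqrt(2))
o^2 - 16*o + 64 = (o - 8)^2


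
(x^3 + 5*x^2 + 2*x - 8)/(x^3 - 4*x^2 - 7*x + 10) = (x + 4)/(x - 5)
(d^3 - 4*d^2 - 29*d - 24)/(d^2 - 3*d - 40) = (d^2 + 4*d + 3)/(d + 5)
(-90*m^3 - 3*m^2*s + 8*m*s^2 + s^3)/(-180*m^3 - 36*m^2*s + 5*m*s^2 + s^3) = (-3*m + s)/(-6*m + s)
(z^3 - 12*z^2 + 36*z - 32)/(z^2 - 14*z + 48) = (z^2 - 4*z + 4)/(z - 6)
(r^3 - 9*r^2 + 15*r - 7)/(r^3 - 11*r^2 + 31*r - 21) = (r - 1)/(r - 3)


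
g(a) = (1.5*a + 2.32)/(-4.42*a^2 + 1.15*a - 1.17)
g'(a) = (1.5*a + 2.32)*(8.84*a - 1.15)/(-4.42*a^2 + 1.15*a - 1.17)^2 + 1.5/(-4.42*a^2 + 1.15*a - 1.17)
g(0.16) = -2.33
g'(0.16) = -0.80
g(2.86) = -0.19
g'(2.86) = 0.09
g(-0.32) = -0.92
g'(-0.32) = -2.60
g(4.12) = -0.12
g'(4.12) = 0.04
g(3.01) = -0.18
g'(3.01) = 0.08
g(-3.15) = 0.05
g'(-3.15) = -0.00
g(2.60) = -0.22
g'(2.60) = 0.12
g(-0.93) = -0.15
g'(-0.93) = -0.48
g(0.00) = -1.98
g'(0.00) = -3.23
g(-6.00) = 0.04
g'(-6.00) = 0.00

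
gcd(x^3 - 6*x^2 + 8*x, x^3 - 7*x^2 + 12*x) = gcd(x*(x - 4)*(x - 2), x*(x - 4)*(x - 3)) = x^2 - 4*x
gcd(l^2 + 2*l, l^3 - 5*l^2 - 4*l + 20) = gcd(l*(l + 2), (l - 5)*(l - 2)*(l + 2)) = l + 2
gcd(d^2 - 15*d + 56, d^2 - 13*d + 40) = d - 8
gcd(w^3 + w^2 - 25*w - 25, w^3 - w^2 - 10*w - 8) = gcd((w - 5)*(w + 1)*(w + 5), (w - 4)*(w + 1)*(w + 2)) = w + 1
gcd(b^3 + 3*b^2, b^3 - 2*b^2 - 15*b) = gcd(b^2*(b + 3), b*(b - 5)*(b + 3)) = b^2 + 3*b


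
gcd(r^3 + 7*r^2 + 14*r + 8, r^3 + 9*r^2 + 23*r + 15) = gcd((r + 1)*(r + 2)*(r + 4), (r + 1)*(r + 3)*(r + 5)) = r + 1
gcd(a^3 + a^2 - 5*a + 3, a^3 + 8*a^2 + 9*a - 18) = a^2 + 2*a - 3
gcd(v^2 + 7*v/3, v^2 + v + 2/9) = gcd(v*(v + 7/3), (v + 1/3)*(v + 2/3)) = 1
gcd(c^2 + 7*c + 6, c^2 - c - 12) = 1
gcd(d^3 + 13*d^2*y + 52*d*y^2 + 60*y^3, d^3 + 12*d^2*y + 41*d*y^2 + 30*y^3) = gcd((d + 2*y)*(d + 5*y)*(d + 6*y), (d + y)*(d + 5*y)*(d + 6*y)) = d^2 + 11*d*y + 30*y^2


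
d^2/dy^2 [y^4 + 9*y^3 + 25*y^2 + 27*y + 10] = 12*y^2 + 54*y + 50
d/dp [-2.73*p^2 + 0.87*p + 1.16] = 0.87 - 5.46*p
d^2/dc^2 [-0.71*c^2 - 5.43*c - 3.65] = -1.42000000000000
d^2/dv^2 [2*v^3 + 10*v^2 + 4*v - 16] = 12*v + 20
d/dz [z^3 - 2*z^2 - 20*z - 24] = 3*z^2 - 4*z - 20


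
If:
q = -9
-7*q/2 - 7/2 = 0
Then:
No Solution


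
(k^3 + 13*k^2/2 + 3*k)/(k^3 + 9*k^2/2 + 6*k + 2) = k*(k + 6)/(k^2 + 4*k + 4)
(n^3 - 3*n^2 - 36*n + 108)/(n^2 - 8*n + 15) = (n^2 - 36)/(n - 5)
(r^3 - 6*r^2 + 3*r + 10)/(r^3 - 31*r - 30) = (r^2 - 7*r + 10)/(r^2 - r - 30)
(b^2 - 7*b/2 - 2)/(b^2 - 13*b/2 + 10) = (2*b + 1)/(2*b - 5)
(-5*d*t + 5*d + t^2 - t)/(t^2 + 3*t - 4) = (-5*d + t)/(t + 4)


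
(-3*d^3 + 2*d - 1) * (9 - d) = 3*d^4 - 27*d^3 - 2*d^2 + 19*d - 9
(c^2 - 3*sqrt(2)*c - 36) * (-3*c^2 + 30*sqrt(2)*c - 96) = -3*c^4 + 39*sqrt(2)*c^3 - 168*c^2 - 792*sqrt(2)*c + 3456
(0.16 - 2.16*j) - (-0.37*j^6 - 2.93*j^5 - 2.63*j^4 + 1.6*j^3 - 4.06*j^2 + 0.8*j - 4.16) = 0.37*j^6 + 2.93*j^5 + 2.63*j^4 - 1.6*j^3 + 4.06*j^2 - 2.96*j + 4.32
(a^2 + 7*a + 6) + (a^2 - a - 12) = 2*a^2 + 6*a - 6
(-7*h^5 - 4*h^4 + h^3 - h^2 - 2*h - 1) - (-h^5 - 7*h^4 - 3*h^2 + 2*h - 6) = -6*h^5 + 3*h^4 + h^3 + 2*h^2 - 4*h + 5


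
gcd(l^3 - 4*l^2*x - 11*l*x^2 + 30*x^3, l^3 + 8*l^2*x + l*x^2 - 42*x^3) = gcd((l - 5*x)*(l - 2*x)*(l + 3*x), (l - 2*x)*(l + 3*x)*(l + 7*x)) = -l^2 - l*x + 6*x^2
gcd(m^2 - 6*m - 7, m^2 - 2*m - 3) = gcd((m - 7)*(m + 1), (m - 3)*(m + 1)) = m + 1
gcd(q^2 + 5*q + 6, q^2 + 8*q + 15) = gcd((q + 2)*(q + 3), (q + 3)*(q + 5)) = q + 3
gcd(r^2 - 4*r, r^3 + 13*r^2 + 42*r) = r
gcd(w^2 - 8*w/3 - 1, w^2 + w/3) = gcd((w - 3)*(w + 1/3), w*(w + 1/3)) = w + 1/3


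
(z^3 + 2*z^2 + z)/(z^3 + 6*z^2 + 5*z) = (z + 1)/(z + 5)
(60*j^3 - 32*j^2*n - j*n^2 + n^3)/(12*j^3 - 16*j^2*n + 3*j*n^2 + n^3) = (5*j - n)/(j - n)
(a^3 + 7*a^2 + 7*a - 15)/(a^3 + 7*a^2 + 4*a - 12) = (a^2 + 8*a + 15)/(a^2 + 8*a + 12)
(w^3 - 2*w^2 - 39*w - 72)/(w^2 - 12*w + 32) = (w^2 + 6*w + 9)/(w - 4)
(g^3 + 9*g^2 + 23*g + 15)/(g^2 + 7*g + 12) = (g^2 + 6*g + 5)/(g + 4)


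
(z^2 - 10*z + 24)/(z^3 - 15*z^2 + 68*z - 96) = (z - 6)/(z^2 - 11*z + 24)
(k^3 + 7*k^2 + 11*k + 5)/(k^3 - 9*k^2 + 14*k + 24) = (k^2 + 6*k + 5)/(k^2 - 10*k + 24)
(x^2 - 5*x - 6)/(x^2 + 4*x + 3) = (x - 6)/(x + 3)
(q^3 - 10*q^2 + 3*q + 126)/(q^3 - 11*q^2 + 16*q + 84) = (q + 3)/(q + 2)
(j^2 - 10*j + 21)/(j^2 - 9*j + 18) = (j - 7)/(j - 6)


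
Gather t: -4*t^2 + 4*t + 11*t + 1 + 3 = -4*t^2 + 15*t + 4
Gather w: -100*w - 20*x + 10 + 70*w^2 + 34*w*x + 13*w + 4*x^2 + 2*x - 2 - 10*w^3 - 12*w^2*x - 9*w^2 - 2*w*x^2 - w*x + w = -10*w^3 + w^2*(61 - 12*x) + w*(-2*x^2 + 33*x - 86) + 4*x^2 - 18*x + 8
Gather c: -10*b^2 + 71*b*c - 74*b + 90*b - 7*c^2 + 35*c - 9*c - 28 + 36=-10*b^2 + 16*b - 7*c^2 + c*(71*b + 26) + 8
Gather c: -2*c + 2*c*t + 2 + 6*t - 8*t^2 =c*(2*t - 2) - 8*t^2 + 6*t + 2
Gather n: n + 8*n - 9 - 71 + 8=9*n - 72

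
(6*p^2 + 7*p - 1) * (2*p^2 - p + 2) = 12*p^4 + 8*p^3 + 3*p^2 + 15*p - 2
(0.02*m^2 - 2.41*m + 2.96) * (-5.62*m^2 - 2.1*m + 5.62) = -0.1124*m^4 + 13.5022*m^3 - 11.4618*m^2 - 19.7602*m + 16.6352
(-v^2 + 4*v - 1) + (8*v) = -v^2 + 12*v - 1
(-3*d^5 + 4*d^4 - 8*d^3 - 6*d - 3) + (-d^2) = -3*d^5 + 4*d^4 - 8*d^3 - d^2 - 6*d - 3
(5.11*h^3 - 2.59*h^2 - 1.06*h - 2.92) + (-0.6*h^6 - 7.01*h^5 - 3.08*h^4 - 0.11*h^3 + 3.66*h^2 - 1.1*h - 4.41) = -0.6*h^6 - 7.01*h^5 - 3.08*h^4 + 5.0*h^3 + 1.07*h^2 - 2.16*h - 7.33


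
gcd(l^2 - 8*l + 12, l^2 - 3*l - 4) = 1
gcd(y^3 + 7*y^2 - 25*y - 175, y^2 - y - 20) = y - 5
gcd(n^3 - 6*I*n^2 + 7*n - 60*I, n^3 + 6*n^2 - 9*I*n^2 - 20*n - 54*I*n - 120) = n^2 - 9*I*n - 20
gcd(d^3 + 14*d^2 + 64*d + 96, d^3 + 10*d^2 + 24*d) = d^2 + 10*d + 24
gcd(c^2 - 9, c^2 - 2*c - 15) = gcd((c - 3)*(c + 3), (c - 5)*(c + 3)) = c + 3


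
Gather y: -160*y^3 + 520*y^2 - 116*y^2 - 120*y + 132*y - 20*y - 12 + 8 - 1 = -160*y^3 + 404*y^2 - 8*y - 5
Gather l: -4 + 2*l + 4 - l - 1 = l - 1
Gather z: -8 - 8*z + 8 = -8*z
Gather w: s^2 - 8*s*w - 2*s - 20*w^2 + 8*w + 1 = s^2 - 2*s - 20*w^2 + w*(8 - 8*s) + 1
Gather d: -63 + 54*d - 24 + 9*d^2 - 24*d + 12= 9*d^2 + 30*d - 75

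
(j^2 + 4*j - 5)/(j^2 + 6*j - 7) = (j + 5)/(j + 7)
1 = 1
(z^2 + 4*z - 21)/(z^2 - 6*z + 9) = (z + 7)/(z - 3)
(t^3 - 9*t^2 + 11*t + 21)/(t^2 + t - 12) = (t^2 - 6*t - 7)/(t + 4)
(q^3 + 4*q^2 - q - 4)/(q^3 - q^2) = 1 + 5/q + 4/q^2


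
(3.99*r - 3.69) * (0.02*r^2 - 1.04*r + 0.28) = 0.0798*r^3 - 4.2234*r^2 + 4.9548*r - 1.0332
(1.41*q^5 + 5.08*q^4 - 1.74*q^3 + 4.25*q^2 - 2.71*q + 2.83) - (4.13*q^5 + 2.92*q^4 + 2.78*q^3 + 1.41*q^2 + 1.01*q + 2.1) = -2.72*q^5 + 2.16*q^4 - 4.52*q^3 + 2.84*q^2 - 3.72*q + 0.73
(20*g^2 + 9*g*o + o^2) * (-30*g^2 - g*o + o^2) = -600*g^4 - 290*g^3*o - 19*g^2*o^2 + 8*g*o^3 + o^4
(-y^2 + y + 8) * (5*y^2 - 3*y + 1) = -5*y^4 + 8*y^3 + 36*y^2 - 23*y + 8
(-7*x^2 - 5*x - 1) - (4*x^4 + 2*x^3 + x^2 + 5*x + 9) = -4*x^4 - 2*x^3 - 8*x^2 - 10*x - 10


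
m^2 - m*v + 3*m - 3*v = (m + 3)*(m - v)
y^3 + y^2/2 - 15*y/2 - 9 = (y - 3)*(y + 3/2)*(y + 2)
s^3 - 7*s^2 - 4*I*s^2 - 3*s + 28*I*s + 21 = (s - 7)*(s - 3*I)*(s - I)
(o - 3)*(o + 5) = o^2 + 2*o - 15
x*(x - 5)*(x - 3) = x^3 - 8*x^2 + 15*x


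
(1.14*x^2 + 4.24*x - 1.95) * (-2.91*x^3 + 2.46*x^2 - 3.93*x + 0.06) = -3.3174*x^5 - 9.534*x^4 + 11.6247*x^3 - 21.3918*x^2 + 7.9179*x - 0.117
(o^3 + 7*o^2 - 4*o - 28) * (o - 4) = o^4 + 3*o^3 - 32*o^2 - 12*o + 112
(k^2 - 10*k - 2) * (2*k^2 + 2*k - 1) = 2*k^4 - 18*k^3 - 25*k^2 + 6*k + 2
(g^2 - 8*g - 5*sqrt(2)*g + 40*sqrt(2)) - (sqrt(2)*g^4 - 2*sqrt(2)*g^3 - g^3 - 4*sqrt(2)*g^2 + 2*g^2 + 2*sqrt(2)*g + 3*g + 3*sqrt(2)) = -sqrt(2)*g^4 + g^3 + 2*sqrt(2)*g^3 - g^2 + 4*sqrt(2)*g^2 - 11*g - 7*sqrt(2)*g + 37*sqrt(2)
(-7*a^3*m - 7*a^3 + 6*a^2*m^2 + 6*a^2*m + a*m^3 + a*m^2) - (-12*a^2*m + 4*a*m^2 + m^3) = -7*a^3*m - 7*a^3 + 6*a^2*m^2 + 18*a^2*m + a*m^3 - 3*a*m^2 - m^3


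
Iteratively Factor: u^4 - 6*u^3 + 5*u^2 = (u - 5)*(u^3 - u^2) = u*(u - 5)*(u^2 - u) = u*(u - 5)*(u - 1)*(u)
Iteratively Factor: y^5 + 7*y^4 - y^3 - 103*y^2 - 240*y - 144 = (y + 3)*(y^4 + 4*y^3 - 13*y^2 - 64*y - 48) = (y - 4)*(y + 3)*(y^3 + 8*y^2 + 19*y + 12) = (y - 4)*(y + 3)*(y + 4)*(y^2 + 4*y + 3) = (y - 4)*(y + 1)*(y + 3)*(y + 4)*(y + 3)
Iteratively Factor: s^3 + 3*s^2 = (s)*(s^2 + 3*s) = s*(s + 3)*(s)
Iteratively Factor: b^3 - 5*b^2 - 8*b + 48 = (b + 3)*(b^2 - 8*b + 16) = (b - 4)*(b + 3)*(b - 4)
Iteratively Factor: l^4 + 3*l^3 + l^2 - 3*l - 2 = (l + 2)*(l^3 + l^2 - l - 1) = (l + 1)*(l + 2)*(l^2 - 1) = (l - 1)*(l + 1)*(l + 2)*(l + 1)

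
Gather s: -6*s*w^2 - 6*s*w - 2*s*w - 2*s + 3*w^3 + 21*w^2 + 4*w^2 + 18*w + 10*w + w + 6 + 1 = s*(-6*w^2 - 8*w - 2) + 3*w^3 + 25*w^2 + 29*w + 7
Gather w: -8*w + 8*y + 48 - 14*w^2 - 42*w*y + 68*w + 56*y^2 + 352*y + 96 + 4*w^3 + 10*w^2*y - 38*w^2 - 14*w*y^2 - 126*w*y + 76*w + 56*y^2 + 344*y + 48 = 4*w^3 + w^2*(10*y - 52) + w*(-14*y^2 - 168*y + 136) + 112*y^2 + 704*y + 192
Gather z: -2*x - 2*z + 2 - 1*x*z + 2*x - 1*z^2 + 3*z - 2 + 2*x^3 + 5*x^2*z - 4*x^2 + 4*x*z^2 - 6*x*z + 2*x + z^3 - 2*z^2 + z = 2*x^3 - 4*x^2 + 2*x + z^3 + z^2*(4*x - 3) + z*(5*x^2 - 7*x + 2)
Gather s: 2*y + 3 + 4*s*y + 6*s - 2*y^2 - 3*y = s*(4*y + 6) - 2*y^2 - y + 3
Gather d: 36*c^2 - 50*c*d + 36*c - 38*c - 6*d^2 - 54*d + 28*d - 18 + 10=36*c^2 - 2*c - 6*d^2 + d*(-50*c - 26) - 8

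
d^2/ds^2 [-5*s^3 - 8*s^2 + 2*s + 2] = -30*s - 16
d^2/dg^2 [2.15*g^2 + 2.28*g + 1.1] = 4.30000000000000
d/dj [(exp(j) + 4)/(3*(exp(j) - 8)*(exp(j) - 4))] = (-exp(2*j) - 8*exp(j) + 80)*exp(j)/(3*(exp(4*j) - 24*exp(3*j) + 208*exp(2*j) - 768*exp(j) + 1024))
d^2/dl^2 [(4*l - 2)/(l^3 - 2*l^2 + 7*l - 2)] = 4*((2*l - 1)*(3*l^2 - 4*l + 7)^2 + (-6*l^2 + 8*l - (2*l - 1)*(3*l - 2) - 14)*(l^3 - 2*l^2 + 7*l - 2))/(l^3 - 2*l^2 + 7*l - 2)^3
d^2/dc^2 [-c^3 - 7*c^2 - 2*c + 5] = -6*c - 14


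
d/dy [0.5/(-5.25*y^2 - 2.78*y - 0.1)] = (5.25*y + 1.39)/(5.25*y^2 + 2.78*y + 0.1)^2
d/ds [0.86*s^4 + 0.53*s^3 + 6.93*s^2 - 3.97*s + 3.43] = 3.44*s^3 + 1.59*s^2 + 13.86*s - 3.97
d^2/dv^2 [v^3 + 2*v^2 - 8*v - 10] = 6*v + 4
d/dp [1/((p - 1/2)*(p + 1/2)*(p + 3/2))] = 16*(-12*p^2 - 12*p + 1)/(64*p^6 + 192*p^5 + 112*p^4 - 96*p^3 - 68*p^2 + 12*p + 9)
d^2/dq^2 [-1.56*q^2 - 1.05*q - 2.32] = -3.12000000000000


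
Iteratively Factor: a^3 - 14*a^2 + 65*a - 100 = (a - 5)*(a^2 - 9*a + 20) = (a - 5)*(a - 4)*(a - 5)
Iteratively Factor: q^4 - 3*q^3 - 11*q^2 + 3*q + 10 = (q + 2)*(q^3 - 5*q^2 - q + 5) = (q + 1)*(q + 2)*(q^2 - 6*q + 5) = (q - 5)*(q + 1)*(q + 2)*(q - 1)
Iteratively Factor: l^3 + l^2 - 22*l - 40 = (l + 2)*(l^2 - l - 20) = (l + 2)*(l + 4)*(l - 5)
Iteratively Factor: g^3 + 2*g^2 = (g + 2)*(g^2) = g*(g + 2)*(g)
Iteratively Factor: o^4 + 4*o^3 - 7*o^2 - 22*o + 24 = (o + 3)*(o^3 + o^2 - 10*o + 8) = (o - 2)*(o + 3)*(o^2 + 3*o - 4) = (o - 2)*(o - 1)*(o + 3)*(o + 4)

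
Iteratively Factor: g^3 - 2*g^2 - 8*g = (g)*(g^2 - 2*g - 8) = g*(g - 4)*(g + 2)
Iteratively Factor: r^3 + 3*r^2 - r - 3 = (r - 1)*(r^2 + 4*r + 3) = (r - 1)*(r + 1)*(r + 3)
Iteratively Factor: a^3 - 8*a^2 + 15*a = (a - 5)*(a^2 - 3*a) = (a - 5)*(a - 3)*(a)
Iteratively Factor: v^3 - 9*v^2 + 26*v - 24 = (v - 4)*(v^2 - 5*v + 6) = (v - 4)*(v - 2)*(v - 3)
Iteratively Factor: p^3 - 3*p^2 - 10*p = (p - 5)*(p^2 + 2*p) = (p - 5)*(p + 2)*(p)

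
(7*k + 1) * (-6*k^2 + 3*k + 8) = -42*k^3 + 15*k^2 + 59*k + 8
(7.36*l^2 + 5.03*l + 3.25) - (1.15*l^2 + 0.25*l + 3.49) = 6.21*l^2 + 4.78*l - 0.24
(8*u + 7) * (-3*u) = -24*u^2 - 21*u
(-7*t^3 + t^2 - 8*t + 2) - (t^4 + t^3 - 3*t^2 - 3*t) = -t^4 - 8*t^3 + 4*t^2 - 5*t + 2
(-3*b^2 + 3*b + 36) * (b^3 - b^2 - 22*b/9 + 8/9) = -3*b^5 + 6*b^4 + 121*b^3/3 - 46*b^2 - 256*b/3 + 32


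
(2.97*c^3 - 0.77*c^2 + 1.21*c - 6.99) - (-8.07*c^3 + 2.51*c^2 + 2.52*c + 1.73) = 11.04*c^3 - 3.28*c^2 - 1.31*c - 8.72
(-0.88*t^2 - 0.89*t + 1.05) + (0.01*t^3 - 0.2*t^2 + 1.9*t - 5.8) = 0.01*t^3 - 1.08*t^2 + 1.01*t - 4.75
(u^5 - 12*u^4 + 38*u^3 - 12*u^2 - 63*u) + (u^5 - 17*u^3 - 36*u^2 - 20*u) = 2*u^5 - 12*u^4 + 21*u^3 - 48*u^2 - 83*u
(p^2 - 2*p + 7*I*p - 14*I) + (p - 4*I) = p^2 - p + 7*I*p - 18*I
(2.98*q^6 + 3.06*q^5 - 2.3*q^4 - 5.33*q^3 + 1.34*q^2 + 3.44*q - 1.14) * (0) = 0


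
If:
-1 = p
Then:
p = -1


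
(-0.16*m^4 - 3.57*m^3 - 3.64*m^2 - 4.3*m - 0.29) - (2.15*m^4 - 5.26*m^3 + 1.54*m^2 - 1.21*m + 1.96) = -2.31*m^4 + 1.69*m^3 - 5.18*m^2 - 3.09*m - 2.25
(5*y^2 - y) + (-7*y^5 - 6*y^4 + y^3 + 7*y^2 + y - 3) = -7*y^5 - 6*y^4 + y^3 + 12*y^2 - 3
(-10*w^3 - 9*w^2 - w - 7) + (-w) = -10*w^3 - 9*w^2 - 2*w - 7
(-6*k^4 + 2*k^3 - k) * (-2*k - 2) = 12*k^5 + 8*k^4 - 4*k^3 + 2*k^2 + 2*k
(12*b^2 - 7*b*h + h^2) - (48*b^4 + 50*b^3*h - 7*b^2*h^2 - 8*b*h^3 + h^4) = -48*b^4 - 50*b^3*h + 7*b^2*h^2 + 12*b^2 + 8*b*h^3 - 7*b*h - h^4 + h^2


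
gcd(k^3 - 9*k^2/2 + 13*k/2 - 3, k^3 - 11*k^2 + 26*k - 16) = k^2 - 3*k + 2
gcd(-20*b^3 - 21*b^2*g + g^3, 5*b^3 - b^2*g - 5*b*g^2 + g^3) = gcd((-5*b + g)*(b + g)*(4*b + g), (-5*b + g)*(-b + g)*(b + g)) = 5*b^2 + 4*b*g - g^2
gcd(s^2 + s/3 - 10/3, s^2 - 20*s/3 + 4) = 1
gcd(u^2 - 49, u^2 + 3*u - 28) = u + 7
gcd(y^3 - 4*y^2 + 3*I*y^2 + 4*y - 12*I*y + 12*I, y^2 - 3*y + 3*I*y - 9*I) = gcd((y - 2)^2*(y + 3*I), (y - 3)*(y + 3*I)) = y + 3*I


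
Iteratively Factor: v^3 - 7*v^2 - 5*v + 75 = (v - 5)*(v^2 - 2*v - 15) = (v - 5)^2*(v + 3)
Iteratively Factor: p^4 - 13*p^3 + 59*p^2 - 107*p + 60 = (p - 4)*(p^3 - 9*p^2 + 23*p - 15) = (p - 5)*(p - 4)*(p^2 - 4*p + 3) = (p - 5)*(p - 4)*(p - 1)*(p - 3)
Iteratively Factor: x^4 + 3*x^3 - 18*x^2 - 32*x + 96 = (x + 4)*(x^3 - x^2 - 14*x + 24) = (x + 4)^2*(x^2 - 5*x + 6) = (x - 3)*(x + 4)^2*(x - 2)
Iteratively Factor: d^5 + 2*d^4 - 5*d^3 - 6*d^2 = (d + 3)*(d^4 - d^3 - 2*d^2) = d*(d + 3)*(d^3 - d^2 - 2*d) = d*(d - 2)*(d + 3)*(d^2 + d) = d^2*(d - 2)*(d + 3)*(d + 1)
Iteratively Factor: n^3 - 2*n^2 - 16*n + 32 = (n + 4)*(n^2 - 6*n + 8) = (n - 4)*(n + 4)*(n - 2)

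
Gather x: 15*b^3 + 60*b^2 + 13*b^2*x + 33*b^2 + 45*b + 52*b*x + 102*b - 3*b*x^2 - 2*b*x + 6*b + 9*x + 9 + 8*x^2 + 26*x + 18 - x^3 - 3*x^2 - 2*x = 15*b^3 + 93*b^2 + 153*b - x^3 + x^2*(5 - 3*b) + x*(13*b^2 + 50*b + 33) + 27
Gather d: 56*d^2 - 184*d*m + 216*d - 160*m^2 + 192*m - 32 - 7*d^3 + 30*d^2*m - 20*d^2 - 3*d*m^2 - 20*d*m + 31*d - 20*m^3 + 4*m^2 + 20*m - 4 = -7*d^3 + d^2*(30*m + 36) + d*(-3*m^2 - 204*m + 247) - 20*m^3 - 156*m^2 + 212*m - 36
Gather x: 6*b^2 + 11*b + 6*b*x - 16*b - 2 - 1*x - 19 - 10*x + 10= 6*b^2 - 5*b + x*(6*b - 11) - 11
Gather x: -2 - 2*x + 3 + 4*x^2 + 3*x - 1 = 4*x^2 + x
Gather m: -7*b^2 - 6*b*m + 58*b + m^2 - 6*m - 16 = -7*b^2 + 58*b + m^2 + m*(-6*b - 6) - 16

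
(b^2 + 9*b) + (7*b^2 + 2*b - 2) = 8*b^2 + 11*b - 2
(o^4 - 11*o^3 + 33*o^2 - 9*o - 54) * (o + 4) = o^5 - 7*o^4 - 11*o^3 + 123*o^2 - 90*o - 216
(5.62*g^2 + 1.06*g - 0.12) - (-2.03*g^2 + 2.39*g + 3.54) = 7.65*g^2 - 1.33*g - 3.66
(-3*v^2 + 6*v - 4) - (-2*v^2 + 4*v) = -v^2 + 2*v - 4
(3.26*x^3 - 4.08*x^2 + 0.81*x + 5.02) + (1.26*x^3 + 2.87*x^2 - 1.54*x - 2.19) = 4.52*x^3 - 1.21*x^2 - 0.73*x + 2.83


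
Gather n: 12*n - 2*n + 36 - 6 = 10*n + 30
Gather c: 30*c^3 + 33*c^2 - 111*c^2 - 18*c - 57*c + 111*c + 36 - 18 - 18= 30*c^3 - 78*c^2 + 36*c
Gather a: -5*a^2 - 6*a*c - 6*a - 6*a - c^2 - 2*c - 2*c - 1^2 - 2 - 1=-5*a^2 + a*(-6*c - 12) - c^2 - 4*c - 4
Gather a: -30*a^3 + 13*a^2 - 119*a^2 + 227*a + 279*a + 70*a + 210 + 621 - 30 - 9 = -30*a^3 - 106*a^2 + 576*a + 792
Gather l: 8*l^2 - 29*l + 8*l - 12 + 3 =8*l^2 - 21*l - 9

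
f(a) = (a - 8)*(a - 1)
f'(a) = 2*a - 9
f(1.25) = -1.69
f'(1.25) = -6.50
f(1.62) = -3.96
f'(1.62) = -5.76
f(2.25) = -7.19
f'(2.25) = -4.50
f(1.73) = -4.58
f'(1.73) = -5.54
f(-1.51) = 23.87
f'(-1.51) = -12.02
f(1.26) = -1.75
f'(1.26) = -6.48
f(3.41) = -11.06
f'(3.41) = -2.18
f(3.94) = -11.94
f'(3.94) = -1.12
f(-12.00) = 260.00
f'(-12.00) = -33.00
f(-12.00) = 260.00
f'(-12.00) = -33.00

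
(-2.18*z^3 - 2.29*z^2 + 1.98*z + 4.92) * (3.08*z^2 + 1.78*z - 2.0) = -6.7144*z^5 - 10.9336*z^4 + 6.3822*z^3 + 23.258*z^2 + 4.7976*z - 9.84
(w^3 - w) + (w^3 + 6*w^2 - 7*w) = 2*w^3 + 6*w^2 - 8*w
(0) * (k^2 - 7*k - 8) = 0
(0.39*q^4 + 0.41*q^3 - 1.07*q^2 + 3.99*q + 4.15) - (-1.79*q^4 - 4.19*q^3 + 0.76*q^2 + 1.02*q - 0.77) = 2.18*q^4 + 4.6*q^3 - 1.83*q^2 + 2.97*q + 4.92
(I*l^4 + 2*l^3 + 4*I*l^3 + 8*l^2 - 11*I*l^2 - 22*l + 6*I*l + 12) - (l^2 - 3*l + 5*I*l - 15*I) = I*l^4 + 2*l^3 + 4*I*l^3 + 7*l^2 - 11*I*l^2 - 19*l + I*l + 12 + 15*I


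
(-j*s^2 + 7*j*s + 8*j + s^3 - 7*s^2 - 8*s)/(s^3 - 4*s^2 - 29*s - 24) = (-j + s)/(s + 3)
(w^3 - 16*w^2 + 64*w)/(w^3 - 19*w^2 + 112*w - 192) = w/(w - 3)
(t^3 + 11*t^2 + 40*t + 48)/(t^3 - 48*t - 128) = (t + 3)/(t - 8)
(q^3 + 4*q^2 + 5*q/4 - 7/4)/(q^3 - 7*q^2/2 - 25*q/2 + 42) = (2*q^2 + q - 1)/(2*(q^2 - 7*q + 12))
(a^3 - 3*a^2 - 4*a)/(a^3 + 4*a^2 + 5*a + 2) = a*(a - 4)/(a^2 + 3*a + 2)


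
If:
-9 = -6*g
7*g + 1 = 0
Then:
No Solution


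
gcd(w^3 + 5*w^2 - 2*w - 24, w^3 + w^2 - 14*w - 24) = w + 3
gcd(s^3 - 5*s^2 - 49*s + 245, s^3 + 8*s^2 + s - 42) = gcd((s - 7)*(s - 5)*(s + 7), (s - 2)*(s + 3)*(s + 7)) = s + 7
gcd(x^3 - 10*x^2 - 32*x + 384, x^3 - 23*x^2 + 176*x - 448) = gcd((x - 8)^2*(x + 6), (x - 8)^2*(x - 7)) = x^2 - 16*x + 64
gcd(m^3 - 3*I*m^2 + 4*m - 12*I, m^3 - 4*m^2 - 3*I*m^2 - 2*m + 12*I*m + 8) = m - 2*I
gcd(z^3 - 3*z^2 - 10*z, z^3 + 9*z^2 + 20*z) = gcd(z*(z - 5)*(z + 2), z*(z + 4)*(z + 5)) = z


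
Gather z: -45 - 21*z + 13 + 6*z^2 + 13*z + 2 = 6*z^2 - 8*z - 30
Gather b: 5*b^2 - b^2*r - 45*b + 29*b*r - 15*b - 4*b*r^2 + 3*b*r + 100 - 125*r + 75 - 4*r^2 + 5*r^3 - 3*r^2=b^2*(5 - r) + b*(-4*r^2 + 32*r - 60) + 5*r^3 - 7*r^2 - 125*r + 175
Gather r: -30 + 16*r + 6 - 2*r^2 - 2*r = -2*r^2 + 14*r - 24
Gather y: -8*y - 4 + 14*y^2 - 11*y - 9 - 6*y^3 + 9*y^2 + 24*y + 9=-6*y^3 + 23*y^2 + 5*y - 4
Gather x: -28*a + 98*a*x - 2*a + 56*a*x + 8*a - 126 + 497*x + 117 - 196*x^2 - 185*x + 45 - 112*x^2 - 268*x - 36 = -22*a - 308*x^2 + x*(154*a + 44)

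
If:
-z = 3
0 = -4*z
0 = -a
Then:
No Solution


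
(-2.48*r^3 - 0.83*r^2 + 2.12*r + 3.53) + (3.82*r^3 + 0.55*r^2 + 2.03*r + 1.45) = 1.34*r^3 - 0.28*r^2 + 4.15*r + 4.98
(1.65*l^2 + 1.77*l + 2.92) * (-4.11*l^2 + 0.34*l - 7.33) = -6.7815*l^4 - 6.7137*l^3 - 23.4939*l^2 - 11.9813*l - 21.4036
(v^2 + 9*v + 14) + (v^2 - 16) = 2*v^2 + 9*v - 2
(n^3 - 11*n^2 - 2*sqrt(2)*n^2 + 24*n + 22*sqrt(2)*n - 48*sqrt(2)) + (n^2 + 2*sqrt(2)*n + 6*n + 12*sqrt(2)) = n^3 - 10*n^2 - 2*sqrt(2)*n^2 + 30*n + 24*sqrt(2)*n - 36*sqrt(2)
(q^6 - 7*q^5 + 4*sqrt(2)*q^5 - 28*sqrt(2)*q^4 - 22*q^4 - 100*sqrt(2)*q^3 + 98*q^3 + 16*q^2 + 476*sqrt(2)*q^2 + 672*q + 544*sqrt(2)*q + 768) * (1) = q^6 - 7*q^5 + 4*sqrt(2)*q^5 - 28*sqrt(2)*q^4 - 22*q^4 - 100*sqrt(2)*q^3 + 98*q^3 + 16*q^2 + 476*sqrt(2)*q^2 + 672*q + 544*sqrt(2)*q + 768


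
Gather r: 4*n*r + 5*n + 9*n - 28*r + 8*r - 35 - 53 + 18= 14*n + r*(4*n - 20) - 70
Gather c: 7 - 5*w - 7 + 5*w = 0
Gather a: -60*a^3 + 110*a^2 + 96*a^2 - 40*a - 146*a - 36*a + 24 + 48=-60*a^3 + 206*a^2 - 222*a + 72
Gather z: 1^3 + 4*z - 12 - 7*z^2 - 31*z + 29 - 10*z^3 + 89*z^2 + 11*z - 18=-10*z^3 + 82*z^2 - 16*z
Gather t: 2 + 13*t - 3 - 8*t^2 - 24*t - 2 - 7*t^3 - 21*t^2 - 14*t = -7*t^3 - 29*t^2 - 25*t - 3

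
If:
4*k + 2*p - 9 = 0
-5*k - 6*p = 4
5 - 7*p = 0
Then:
No Solution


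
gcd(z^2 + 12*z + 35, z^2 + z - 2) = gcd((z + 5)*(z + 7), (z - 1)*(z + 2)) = 1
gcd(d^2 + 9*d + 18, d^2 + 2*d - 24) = d + 6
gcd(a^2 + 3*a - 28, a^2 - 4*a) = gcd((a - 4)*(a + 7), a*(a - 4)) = a - 4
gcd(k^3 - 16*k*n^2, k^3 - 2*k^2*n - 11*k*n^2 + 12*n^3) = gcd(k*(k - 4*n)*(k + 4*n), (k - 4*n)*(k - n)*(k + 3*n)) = k - 4*n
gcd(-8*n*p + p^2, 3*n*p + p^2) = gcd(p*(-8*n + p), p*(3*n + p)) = p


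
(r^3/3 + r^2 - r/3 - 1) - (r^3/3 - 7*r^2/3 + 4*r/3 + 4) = 10*r^2/3 - 5*r/3 - 5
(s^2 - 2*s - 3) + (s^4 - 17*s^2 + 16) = s^4 - 16*s^2 - 2*s + 13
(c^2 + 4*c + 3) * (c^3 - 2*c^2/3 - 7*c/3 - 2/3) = c^5 + 10*c^4/3 - 2*c^3 - 12*c^2 - 29*c/3 - 2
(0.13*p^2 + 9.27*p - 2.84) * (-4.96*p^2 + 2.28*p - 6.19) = -0.6448*p^4 - 45.6828*p^3 + 34.4173*p^2 - 63.8565*p + 17.5796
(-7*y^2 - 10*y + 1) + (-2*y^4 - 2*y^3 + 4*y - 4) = -2*y^4 - 2*y^3 - 7*y^2 - 6*y - 3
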